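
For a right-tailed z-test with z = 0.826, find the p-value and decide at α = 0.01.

p = P(Z > 0.826) = 1 - Φ(0.826) ≈ 0.2044. Since p ≥ 0.01, fail to reject H₀ (not significant) at α = 0.01.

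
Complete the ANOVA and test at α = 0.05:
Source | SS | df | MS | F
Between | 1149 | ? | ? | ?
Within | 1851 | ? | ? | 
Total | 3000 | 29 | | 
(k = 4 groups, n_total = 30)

df_between = 3, df_within = 26. MS_between = 383.0, MS_within = 71.19. F = 5.38, F_crit ≈ 2.975. Reject H₀.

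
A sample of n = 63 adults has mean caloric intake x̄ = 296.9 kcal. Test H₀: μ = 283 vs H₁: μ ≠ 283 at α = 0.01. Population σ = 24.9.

z = (x̄ - μ₀)/(σ/√n) = (296.9 - 283)/(24.9/√63) = 4.431. Critical value: ±2.576. Since |4.431| > 2.576, Reject H₀.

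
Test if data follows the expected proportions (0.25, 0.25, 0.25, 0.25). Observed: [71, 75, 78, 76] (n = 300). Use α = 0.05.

Expected: [75.0, 75.0, 75.0, 75.0]. χ² = 0.347. df = 3, critical = 7.815. Fail to reject H₀.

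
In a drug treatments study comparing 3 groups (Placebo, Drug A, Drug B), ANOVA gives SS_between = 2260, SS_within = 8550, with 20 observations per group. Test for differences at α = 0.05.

df_between = 2, df_within = 57. F = MS_between/MS_within = 1130.0/150.0 = 7.533. F_crit ≈ 3.159. Reject H₀. At least one mean differs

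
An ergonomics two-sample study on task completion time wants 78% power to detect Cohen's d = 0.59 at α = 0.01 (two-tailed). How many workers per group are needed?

z_{α/2} = 2.576, z_β = Φ⁻¹(0.78) = 0.772. For medium effect (d = 0.59): n per group = 2(z_{α/2} + z_β)²/d² = 2(2.576 + 0.772)²/0.59² = 64.4 → 65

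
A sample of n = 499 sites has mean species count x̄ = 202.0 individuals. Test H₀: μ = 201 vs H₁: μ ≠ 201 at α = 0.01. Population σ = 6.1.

z = (x̄ - μ₀)/(σ/√n) = (202.0 - 201)/(6.1/√499) = 3.662. Critical value: ±2.576. Since |3.662| > 2.576, Reject H₀.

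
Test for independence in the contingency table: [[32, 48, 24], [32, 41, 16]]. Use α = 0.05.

χ² = 0.991. df = 2, critical = 5.991. Fail to reject H₀. No evidence of dependence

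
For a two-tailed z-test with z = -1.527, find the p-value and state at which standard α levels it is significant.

p = 2·P(Z > |-1.527|) = 2·(1 - Φ(1.527)) ≈ 0.1268. Not significant at any standard level.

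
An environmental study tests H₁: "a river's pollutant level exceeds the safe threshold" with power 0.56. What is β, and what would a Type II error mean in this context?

β = 1 - power = 1 - 0.56 = 0.44. A Type II error is failing to reject H₀ when H₀ is false (false negative) — here, failing to conclude that a river's pollutant level exceeds the safe threshold when in fact it is true. Consequence: allowing unsafe pollution to continue.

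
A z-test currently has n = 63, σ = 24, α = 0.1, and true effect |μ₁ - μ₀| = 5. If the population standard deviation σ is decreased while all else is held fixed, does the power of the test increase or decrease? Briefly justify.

Power increases: a smaller σ shrinks the standard error σ/√n, moving the sampling distribution under H₁ further from the critical value.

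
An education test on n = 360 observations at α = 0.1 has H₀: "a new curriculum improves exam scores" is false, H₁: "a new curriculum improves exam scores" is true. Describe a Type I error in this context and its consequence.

Type I error: rejecting H₀ when it is true — concluding that a new curriculum improves exam scores when in fact it is not. Consequence: adopting a curriculum that gives no real benefit — disruption for nothing.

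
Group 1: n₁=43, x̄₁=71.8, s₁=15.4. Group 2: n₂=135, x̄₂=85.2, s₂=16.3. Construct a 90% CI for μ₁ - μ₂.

Difference = -13.4. SE = √(15.4²/43 + 16.3²/135) = 2.736. CI = (-17.9, -8.9)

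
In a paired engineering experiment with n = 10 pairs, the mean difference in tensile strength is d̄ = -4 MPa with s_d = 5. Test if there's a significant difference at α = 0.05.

t = d̄/(s_d/√n) = -4/(5/√10) = -2.53. df = 9, critical t = ±2.262. Reject H₀.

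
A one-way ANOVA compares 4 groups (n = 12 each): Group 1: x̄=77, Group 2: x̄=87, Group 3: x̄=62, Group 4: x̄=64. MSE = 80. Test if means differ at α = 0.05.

Grand mean = 72.5. SS_between = 4956.0, MS_between = 1652.0. F = 20.65, F_crit ≈ 2.816. Reject H₀.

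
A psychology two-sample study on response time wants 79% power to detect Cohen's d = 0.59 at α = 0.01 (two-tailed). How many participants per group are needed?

z_{α/2} = 2.576, z_β = Φ⁻¹(0.79) = 0.806. For medium effect (d = 0.59): n per group = 2(z_{α/2} + z_β)²/d² = 2(2.576 + 0.806)²/0.59² = 65.7 → 66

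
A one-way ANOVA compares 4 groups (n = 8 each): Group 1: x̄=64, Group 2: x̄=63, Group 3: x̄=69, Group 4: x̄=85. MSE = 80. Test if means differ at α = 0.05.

Grand mean = 70.25. SS_between = 2486.0, MS_between = 828.67. F = 10.358, F_crit ≈ 2.947. Reject H₀.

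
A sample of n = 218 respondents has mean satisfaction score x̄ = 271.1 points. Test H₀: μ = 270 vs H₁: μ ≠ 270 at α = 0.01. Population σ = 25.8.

z = (x̄ - μ₀)/(σ/√n) = (271.1 - 270)/(25.8/√218) = 0.63. Critical value: ±2.576. Since |0.63| ≤ 2.576, Fail to reject H₀.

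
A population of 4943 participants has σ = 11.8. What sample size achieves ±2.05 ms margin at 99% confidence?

Without FPC: n₀ = (2.576×11.8/2.05)² = 219.861. With FPC: n = n₀N/(n₀+N-1) = 210.5 → n = 211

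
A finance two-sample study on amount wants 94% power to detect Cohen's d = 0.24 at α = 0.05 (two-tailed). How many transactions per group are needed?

z_{α/2} = 1.96, z_β = Φ⁻¹(0.94) = 1.555. For small effect (d = 0.24): n per group = 2(z_{α/2} + z_β)²/d² = 2(1.96 + 1.555)²/0.24² = 429.001 → 430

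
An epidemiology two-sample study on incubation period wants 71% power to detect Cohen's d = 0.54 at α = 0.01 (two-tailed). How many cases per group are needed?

z_{α/2} = 2.576, z_β = Φ⁻¹(0.71) = 0.553. For medium effect (d = 0.54): n per group = 2(z_{α/2} + z_β)²/d² = 2(2.576 + 0.553)²/0.54² = 67.2 → 68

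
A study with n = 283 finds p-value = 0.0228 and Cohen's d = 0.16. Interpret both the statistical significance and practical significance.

Statistically significant (p = 0.0228 < 0.05). Cohen's d = 0.16 indicates a very small effect size. Both statistical and practical significance should be considered.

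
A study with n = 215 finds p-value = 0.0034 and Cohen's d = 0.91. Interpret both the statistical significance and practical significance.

Statistically significant (p = 0.0034 < 0.05). Cohen's d = 0.91 indicates a large effect size. Both statistical and practical significance should be considered.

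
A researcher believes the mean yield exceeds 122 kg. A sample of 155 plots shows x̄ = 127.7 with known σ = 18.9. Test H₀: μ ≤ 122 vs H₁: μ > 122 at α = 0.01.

z = 3.755. Critical value: 2.33. Reject H₀.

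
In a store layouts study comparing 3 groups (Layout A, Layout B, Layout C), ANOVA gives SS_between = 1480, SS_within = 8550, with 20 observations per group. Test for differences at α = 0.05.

df_between = 2, df_within = 57. F = MS_between/MS_within = 740.0/150.0 = 4.933. F_crit ≈ 3.159. Reject H₀. At least one mean differs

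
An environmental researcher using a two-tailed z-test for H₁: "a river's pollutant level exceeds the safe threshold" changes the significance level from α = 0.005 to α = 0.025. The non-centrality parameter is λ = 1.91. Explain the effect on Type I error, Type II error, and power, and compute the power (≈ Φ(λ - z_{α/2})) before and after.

Increasing α from 0.005 to 0.025:
• Type I error rate increases (α is the Type I rate by definition).
• Critical value moves from z_{α/2} = 2.807 to 2.241, so power = Φ(λ - z_{α/2}) goes from Φ(1.91 - 2.807) = 0.185 to Φ(1.91 - 2.241) = 0.37.
• Type II error rate β = 1 - power therefore decreases (0.815 → 0.63).
Appropriate when false negatives are costly — here, allowing unsafe pollution to continue.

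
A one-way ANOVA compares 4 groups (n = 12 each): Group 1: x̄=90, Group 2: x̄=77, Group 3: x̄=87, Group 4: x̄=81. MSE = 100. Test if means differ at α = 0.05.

Grand mean = 83.75. SS_between = 1233.0, MS_between = 411.0. F = 4.11, F_crit ≈ 2.816. Reject H₀.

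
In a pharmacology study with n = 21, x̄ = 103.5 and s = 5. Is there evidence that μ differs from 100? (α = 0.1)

t = (x̄ - μ₀)/(s/√n) = (103.5 - 100)/(5/√21) = 3.208. df = 20, critical t = ±1.725. Reject H₀.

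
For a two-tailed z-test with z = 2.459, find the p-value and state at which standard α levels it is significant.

p = 2·P(Z > |2.459|) = 2·(1 - Φ(2.459)) ≈ 0.0139. Significant at α = 0.1; Significant at α = 0.05.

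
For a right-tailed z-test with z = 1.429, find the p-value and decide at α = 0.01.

p = P(Z > 1.429) = 1 - Φ(1.429) ≈ 0.0765. Since p ≥ 0.01, fail to reject H₀ (not significant) at α = 0.01.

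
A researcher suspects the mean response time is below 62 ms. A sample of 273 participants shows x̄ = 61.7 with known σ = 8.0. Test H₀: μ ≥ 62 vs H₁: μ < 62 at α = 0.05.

z = -0.62. Critical value: -1.645. Fail to reject H₀.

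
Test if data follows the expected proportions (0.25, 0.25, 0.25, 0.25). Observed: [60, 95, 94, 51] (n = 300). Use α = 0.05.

Expected: [75.0, 75.0, 75.0, 75.0]. χ² = 20.827. df = 3, critical = 7.815. Reject H₀.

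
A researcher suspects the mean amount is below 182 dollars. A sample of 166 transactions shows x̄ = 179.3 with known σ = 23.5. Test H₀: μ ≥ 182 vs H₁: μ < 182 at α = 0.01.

z = -1.48. Critical value: -2.33. Fail to reject H₀.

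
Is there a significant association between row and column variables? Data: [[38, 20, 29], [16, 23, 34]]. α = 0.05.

χ² = 8.408. df = 2, critical = 5.991. Reject H₀. Variables are dependent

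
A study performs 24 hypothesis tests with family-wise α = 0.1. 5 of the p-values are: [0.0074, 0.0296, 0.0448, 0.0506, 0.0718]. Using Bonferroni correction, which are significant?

Bonferroni α = 0.1/24 = 0.00417. None of the given p-values are significant.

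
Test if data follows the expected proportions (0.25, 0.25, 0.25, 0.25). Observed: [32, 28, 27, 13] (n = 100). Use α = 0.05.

Expected: [25.0, 25.0, 25.0, 25.0]. χ² = 8.24. df = 3, critical = 7.815. Reject H₀.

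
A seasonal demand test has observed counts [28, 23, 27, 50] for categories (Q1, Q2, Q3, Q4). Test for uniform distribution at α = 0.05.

Expected = 32 each. χ² = Σ(O-E)²/E = 13.938. df = 3, critical value = 7.815. Reject H₀.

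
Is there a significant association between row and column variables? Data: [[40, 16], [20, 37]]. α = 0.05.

χ² = 14.98. df = 1, critical = 3.841. Reject H₀. Variables are dependent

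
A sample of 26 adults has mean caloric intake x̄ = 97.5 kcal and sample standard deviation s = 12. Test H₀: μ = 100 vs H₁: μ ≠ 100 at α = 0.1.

t = (x̄ - μ₀)/(s/√n) = (97.5 - 100)/(12/√26) = -1.062. df = 25, critical t = ±1.708. Fail to reject H₀.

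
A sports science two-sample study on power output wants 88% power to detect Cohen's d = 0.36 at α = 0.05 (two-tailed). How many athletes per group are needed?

z_{α/2} = 1.96, z_β = Φ⁻¹(0.88) = 1.175. For small effect (d = 0.36): n per group = 2(z_{α/2} + z_β)²/d² = 2(1.96 + 1.175)²/0.36² = 151.7 → 152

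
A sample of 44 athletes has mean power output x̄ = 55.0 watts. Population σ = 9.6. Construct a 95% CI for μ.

CI = x̄ ± z*(σ/√n) = 55.0 ± 1.96(9.6/√44) = 55.0 ± 2.84 = (52.16, 57.84)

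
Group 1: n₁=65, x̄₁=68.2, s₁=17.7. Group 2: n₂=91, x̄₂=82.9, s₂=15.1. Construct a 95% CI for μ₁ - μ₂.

Difference = -14.7. SE = √(17.7²/65 + 15.1²/91) = 2.707. CI = (-20.0, -9.4)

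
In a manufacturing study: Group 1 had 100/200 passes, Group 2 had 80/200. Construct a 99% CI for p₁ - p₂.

p̂₁ = 0.5, p̂₂ = 0.4. Difference = 0.1. CI = (-0.028, 0.228)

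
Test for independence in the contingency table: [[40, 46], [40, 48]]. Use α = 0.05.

χ² = 0.02. df = 1, critical = 3.841. Fail to reject H₀. No evidence of dependence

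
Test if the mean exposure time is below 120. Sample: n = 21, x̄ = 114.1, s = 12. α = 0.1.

t = (114.1 - 120)/(12/√21) = -2.253, df = 20. Critical t = -1.325. Reject H₀.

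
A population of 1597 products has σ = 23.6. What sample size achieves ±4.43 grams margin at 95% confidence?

Without FPC: n₀ = (1.96×23.6/4.43)² = 109.026. With FPC: n = n₀N/(n₀+N-1) = 102.1 → n = 103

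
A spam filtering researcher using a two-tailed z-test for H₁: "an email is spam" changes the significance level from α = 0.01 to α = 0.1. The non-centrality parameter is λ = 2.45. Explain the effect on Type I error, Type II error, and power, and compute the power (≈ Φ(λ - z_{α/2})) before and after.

Increasing α from 0.01 to 0.1:
• Type I error rate increases (α is the Type I rate by definition).
• Critical value moves from z_{α/2} = 2.576 to 1.645, so power = Φ(λ - z_{α/2}) goes from Φ(2.45 - 2.576) = 0.45 to Φ(2.45 - 1.645) = 0.79.
• Type II error rate β = 1 - power therefore decreases (0.55 → 0.21).
Appropriate when false negatives are costly — here, a spam email lands in the inbox.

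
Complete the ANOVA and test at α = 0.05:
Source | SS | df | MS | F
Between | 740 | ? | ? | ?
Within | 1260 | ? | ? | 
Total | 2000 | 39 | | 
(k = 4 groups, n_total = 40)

df_between = 3, df_within = 36. MS_between = 246.67, MS_within = 35.0. F = 7.048, F_crit ≈ 2.866. Reject H₀.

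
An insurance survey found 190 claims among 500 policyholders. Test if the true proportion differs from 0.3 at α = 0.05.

p̂ = 0.38, p₀ = 0.3. z = (p̂ - p₀)/√(p₀(1-p₀)/n) = 3.904. Critical: ±1.96. Reject H₀.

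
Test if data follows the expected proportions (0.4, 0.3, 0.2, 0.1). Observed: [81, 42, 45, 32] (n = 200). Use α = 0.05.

Expected: [80.0, 60.0, 40.0, 20.0]. χ² = 13.238. df = 3, critical = 7.815. Reject H₀.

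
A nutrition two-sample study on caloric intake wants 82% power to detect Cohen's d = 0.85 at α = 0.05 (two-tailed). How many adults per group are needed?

z_{α/2} = 1.96, z_β = Φ⁻¹(0.82) = 0.915. For large effect (d = 0.85): n per group = 2(z_{α/2} + z_β)²/d² = 2(1.96 + 0.915)²/0.85² = 22.9 → 23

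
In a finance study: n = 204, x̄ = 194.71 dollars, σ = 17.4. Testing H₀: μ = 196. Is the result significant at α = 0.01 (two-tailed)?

z = (194.71 - 196)/(17.4/√204) = -1.059. Since |z| ≤ 2.576, not significant at α = 0.01.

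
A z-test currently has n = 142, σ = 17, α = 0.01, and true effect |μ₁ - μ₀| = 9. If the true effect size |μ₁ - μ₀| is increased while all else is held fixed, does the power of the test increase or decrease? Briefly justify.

Power increases: a larger true effect increases the non-centrality λ = |μ₁ - μ₀|/(σ/√n).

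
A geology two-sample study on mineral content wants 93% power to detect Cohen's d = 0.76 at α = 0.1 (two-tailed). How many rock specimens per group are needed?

z_{α/2} = 1.645, z_β = Φ⁻¹(0.93) = 1.476. For medium effect (d = 0.76): n per group = 2(z_{α/2} + z_β)²/d² = 2(1.645 + 1.476)²/0.76² = 33.7 → 34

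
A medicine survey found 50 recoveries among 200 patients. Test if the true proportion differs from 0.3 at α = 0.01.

p̂ = 0.25, p₀ = 0.3. z = (p̂ - p₀)/√(p₀(1-p₀)/n) = -1.543. Critical: ±2.576. Fail to reject H₀.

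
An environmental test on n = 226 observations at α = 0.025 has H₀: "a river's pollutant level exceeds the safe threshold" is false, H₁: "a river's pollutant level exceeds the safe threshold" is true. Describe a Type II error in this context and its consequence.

Type II error: failing to reject H₀ when it is false — concluding that a river's pollutant level exceeds the safe threshold is not supported when in fact it is. Consequence: allowing unsafe pollution to continue.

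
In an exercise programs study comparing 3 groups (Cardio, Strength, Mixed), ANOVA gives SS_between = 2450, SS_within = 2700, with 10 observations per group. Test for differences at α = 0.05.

df_between = 2, df_within = 27. F = MS_between/MS_within = 1225.0/100.0 = 12.25. F_crit ≈ 3.354. Reject H₀. At least one mean differs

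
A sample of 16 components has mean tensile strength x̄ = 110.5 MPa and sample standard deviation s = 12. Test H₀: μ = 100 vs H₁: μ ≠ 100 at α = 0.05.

t = (x̄ - μ₀)/(s/√n) = (110.5 - 100)/(12/√16) = 3.5. df = 15, critical t = ±2.131. Reject H₀.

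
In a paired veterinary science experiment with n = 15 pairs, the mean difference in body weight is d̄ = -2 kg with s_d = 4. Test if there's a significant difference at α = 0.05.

t = d̄/(s_d/√n) = -2/(4/√15) = -1.936. df = 14, critical t = ±2.145. Fail to reject H₀.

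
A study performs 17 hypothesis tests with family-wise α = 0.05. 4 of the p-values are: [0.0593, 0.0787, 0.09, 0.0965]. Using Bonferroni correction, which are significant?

Bonferroni α = 0.05/17 = 0.00294. None of the given p-values are significant.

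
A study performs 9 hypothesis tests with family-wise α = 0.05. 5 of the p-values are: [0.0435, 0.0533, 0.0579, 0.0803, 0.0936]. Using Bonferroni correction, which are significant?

Bonferroni α = 0.05/9 = 0.00556. None of the given p-values are significant.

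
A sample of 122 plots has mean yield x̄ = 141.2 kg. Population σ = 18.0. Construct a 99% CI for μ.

CI = x̄ ± z*(σ/√n) = 141.2 ± 2.576(18.0/√122) = 141.2 ± 4.2 = (137.0, 145.4)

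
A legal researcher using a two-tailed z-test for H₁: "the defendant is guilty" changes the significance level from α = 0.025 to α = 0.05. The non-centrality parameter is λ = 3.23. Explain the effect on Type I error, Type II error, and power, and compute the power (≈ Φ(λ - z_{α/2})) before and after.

Increasing α from 0.025 to 0.05:
• Type I error rate increases (α is the Type I rate by definition).
• Critical value moves from z_{α/2} = 2.241 to 1.96, so power = Φ(λ - z_{α/2}) goes from Φ(3.23 - 2.241) = 0.839 to Φ(3.23 - 1.96) = 0.898.
• Type II error rate β = 1 - power therefore decreases (0.161 → 0.102).
Appropriate when false negatives are costly — here, acquitting a guilty person.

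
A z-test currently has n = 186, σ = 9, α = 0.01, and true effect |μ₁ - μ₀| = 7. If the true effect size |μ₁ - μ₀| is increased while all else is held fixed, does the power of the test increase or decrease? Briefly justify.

Power increases: a larger true effect increases the non-centrality λ = |μ₁ - μ₀|/(σ/√n).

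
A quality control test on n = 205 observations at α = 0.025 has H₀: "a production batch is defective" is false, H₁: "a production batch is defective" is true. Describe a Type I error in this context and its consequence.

Type I error: rejecting H₀ when it is true — concluding that a production batch is defective when in fact it is not. Consequence: scrapping a good batch — wasted material and cost for no reason.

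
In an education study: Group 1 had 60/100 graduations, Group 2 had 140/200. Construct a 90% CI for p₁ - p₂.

p̂₁ = 0.6, p̂₂ = 0.7. Difference = -0.1. CI = (-0.197, -0.003)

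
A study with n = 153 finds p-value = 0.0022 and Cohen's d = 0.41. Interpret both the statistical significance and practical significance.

Statistically significant (p = 0.0022 < 0.05). Cohen's d = 0.41 indicates a small effect size. Both statistical and practical significance should be considered.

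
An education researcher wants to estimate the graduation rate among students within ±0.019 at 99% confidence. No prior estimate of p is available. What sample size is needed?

Conservative approach: use p = 0.5 (maximizes p(1-p) = 0.25). n = z²(0.25)/E² = 2.576²×0.25/0.019² = 4595.4 → n = 4596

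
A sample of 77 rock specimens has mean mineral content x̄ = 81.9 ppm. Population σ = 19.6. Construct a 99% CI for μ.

CI = x̄ ± z*(σ/√n) = 81.9 ± 2.576(19.6/√77) = 81.9 ± 5.75 = (76.15, 87.65)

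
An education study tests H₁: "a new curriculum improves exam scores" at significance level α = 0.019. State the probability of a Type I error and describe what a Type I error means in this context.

P(Type I error) = α = 0.019. A Type I error is rejecting H₀ when H₀ is actually true (false positive) — here, concluding that a new curriculum improves exam scores when in fact this is not the case. Consequence: adopting a curriculum that gives no real benefit — disruption for nothing.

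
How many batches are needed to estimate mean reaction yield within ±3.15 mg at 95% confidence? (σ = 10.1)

n = (z*σ/E)² = (1.96×10.1/3.15)² = 39.5 → n = 40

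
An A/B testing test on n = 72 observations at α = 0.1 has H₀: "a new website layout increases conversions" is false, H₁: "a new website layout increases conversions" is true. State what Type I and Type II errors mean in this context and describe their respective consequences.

Type I (false positive): concluding that a new website layout increases conversions when it is not — rolling out a layout that doesn't actually help — wasted engineering effort. Type II (false negative): failing to conclude that a new website layout increases conversions when it is — discarding a layout that would have improved conversions — lost revenue. Which is costlier depends on domain priorities and is a judgement call rather than a statistical fact.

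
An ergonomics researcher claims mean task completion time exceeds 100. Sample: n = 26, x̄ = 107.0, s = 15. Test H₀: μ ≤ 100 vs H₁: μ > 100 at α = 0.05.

t = (107.0 - 100)/(15/√26) = 2.38, df = 25. Critical t = 1.708. Reject H₀.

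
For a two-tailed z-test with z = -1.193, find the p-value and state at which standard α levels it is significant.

p = 2·P(Z > |-1.193|) = 2·(1 - Φ(1.193)) ≈ 0.2329. Not significant at any standard level.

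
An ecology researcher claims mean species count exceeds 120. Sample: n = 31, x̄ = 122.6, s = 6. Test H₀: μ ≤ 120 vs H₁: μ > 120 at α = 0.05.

t = (122.6 - 120)/(6/√31) = 2.413, df = 30. Critical t = 1.697. Reject H₀.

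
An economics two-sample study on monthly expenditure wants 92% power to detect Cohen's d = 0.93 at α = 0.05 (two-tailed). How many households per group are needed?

z_{α/2} = 1.96, z_β = Φ⁻¹(0.92) = 1.405. For large effect (d = 0.93): n per group = 2(z_{α/2} + z_β)²/d² = 2(1.96 + 1.405)²/0.93² = 26.2 → 27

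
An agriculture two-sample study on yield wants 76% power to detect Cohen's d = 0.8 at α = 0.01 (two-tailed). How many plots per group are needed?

z_{α/2} = 2.576, z_β = Φ⁻¹(0.76) = 0.706. For large effect (d = 0.8): n per group = 2(z_{α/2} + z_β)²/d² = 2(2.576 + 0.706)²/0.8² = 33.7 → 34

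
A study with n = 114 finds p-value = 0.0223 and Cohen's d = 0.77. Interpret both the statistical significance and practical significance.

Statistically significant (p = 0.0223 < 0.05). Cohen's d = 0.77 indicates a medium effect size. Both statistical and practical significance should be considered.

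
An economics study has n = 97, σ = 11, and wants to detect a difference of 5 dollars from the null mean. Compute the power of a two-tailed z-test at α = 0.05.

SE = σ/√n = 11/√97 = 1.117. Non-centrality λ = d/SE = 5/1.117 = 4.477. Power ≈ Φ(λ - z_{α/2}) = Φ(4.477 - 1.96) = Φ(2.517) = 0.994.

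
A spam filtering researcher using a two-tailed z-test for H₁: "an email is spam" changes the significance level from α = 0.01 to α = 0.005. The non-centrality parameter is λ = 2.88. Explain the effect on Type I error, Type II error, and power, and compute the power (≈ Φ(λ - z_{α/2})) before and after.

Decreasing α from 0.01 to 0.005:
• Type I error rate decreases (α is the Type I rate by definition).
• Critical value moves from z_{α/2} = 2.576 to 2.807, so power = Φ(λ - z_{α/2}) goes from Φ(2.88 - 2.576) = 0.619 to Φ(2.88 - 2.807) = 0.529.
• Type II error rate β = 1 - power therefore increases (0.381 → 0.471).
Appropriate when false positives are costly — here, a legitimate email is sent to the spam folder and the user misses it.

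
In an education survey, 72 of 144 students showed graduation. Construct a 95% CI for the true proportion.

p̂ = 0.5. CI = p̂ ± z*√(p̂(1-p̂)/n) = (0.418, 0.582)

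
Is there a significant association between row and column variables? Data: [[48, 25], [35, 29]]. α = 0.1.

χ² = 1.749. df = 1, critical = 2.706. Fail to reject H₀. No evidence of dependence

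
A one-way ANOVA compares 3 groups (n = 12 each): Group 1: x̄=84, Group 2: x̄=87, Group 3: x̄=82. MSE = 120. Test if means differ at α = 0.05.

Grand mean = 84.33. SS_between = 152.0, MS_between = 76.0. F = 0.633, F_crit ≈ 3.285. Fail to reject H₀.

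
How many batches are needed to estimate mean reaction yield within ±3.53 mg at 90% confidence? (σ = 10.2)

n = (z*σ/E)² = (1.645×10.2/3.53)² = 22.6 → n = 23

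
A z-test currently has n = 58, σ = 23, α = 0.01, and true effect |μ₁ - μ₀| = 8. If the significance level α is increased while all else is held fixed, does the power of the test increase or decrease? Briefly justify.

Power increases: a larger α lowers the critical value, so more of the H₁ sampling distribution falls in the rejection region.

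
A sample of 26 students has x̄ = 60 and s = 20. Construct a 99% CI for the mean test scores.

CI = x̄ ± t*(s/√n) = 60 ± 2.787(20/√26) = (49.07, 70.93)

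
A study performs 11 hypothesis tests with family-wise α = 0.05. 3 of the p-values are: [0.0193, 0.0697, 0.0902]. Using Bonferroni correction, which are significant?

Bonferroni α = 0.05/11 = 0.00455. None of the given p-values are significant.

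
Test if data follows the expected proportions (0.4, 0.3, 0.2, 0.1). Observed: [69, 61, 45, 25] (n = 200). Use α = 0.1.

Expected: [80.0, 60.0, 40.0, 20.0]. χ² = 3.404. df = 3, critical = 6.251. Fail to reject H₀.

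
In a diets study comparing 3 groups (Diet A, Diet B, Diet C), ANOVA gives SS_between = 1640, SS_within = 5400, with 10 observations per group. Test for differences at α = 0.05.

df_between = 2, df_within = 27. F = MS_between/MS_within = 820.0/200.0 = 4.1. F_crit ≈ 3.354. Reject H₀. At least one mean differs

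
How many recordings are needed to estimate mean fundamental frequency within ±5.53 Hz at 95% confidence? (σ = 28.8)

n = (z*σ/E)² = (1.96×28.8/5.53)² = 104.2 → n = 105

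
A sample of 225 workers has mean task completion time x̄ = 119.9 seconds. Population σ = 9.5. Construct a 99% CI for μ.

CI = x̄ ± z*(σ/√n) = 119.9 ± 2.576(9.5/√225) = 119.9 ± 1.63 = (118.27, 121.53)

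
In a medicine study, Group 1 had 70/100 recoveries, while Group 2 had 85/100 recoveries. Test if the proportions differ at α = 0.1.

p̂₁ = 0.7, p̂₂ = 0.85, pooled p̂ = 0.775. z = -2.54. Critical: ±1.645. Reject H₀.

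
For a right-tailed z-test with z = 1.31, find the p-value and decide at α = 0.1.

p = P(Z > 1.31) = 1 - Φ(1.31) ≈ 0.0951. Since p < 0.1, reject H₀ (significant) at α = 0.1.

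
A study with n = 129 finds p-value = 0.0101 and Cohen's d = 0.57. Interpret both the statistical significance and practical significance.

Statistically significant (p = 0.0101 < 0.05). Cohen's d = 0.57 indicates a medium effect size. Both statistical and practical significance should be considered.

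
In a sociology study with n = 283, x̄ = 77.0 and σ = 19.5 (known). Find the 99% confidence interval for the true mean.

CI = x̄ ± z*(σ/√n) = 77.0 ± 2.576(19.5/√283) = 77.0 ± 2.99 = (74.01, 79.99)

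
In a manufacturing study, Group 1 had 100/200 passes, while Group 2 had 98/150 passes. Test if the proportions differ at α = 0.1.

p̂₁ = 0.5, p̂₂ = 0.653, pooled p̂ = 0.566. z = -2.864. Critical: ±1.645. Reject H₀.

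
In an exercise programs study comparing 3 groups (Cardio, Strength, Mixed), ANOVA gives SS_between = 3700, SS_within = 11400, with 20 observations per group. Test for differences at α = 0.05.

df_between = 2, df_within = 57. F = MS_between/MS_within = 1850.0/200.0 = 9.25. F_crit ≈ 3.159. Reject H₀. At least one mean differs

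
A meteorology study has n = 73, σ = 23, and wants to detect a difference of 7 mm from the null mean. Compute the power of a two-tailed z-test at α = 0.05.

SE = σ/√n = 23/√73 = 2.692. Non-centrality λ = d/SE = 7/2.692 = 2.6. Power ≈ Φ(λ - z_{α/2}) = Φ(2.6 - 1.96) = Φ(0.64) = 0.739.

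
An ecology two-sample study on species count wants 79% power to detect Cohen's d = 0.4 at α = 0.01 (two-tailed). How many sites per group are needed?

z_{α/2} = 2.576, z_β = Φ⁻¹(0.79) = 0.806. For small effect (d = 0.4): n per group = 2(z_{α/2} + z_β)²/d² = 2(2.576 + 0.806)²/0.4² = 143.0 → 143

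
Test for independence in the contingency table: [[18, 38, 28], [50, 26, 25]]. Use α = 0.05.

χ² = 16.052. df = 2, critical = 5.991. Reject H₀. Variables are dependent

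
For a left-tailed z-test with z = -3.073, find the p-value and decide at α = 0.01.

p = P(Z < -3.073) = Φ(-3.073) ≈ 0.0011. Since p < 0.01, reject H₀ (significant) at α = 0.01.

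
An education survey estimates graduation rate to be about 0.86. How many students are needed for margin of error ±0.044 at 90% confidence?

n = z²p(1-p)/E² = 1.645²×0.86×0.14/0.044² = 168.3 → n = 169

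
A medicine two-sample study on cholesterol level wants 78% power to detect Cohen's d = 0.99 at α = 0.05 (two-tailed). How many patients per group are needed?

z_{α/2} = 1.96, z_β = Φ⁻¹(0.78) = 0.772. For large effect (d = 0.99): n per group = 2(z_{α/2} + z_β)²/d² = 2(1.96 + 0.772)²/0.99² = 15.2 → 16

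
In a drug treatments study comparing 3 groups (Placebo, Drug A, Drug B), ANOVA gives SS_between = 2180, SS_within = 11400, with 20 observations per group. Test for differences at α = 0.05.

df_between = 2, df_within = 57. F = MS_between/MS_within = 1090.0/200.0 = 5.45. F_crit ≈ 3.159. Reject H₀. At least one mean differs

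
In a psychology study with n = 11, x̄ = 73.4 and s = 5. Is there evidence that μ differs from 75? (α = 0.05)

t = (x̄ - μ₀)/(s/√n) = (73.4 - 75)/(5/√11) = -1.061. df = 10, critical t = ±2.228. Fail to reject H₀.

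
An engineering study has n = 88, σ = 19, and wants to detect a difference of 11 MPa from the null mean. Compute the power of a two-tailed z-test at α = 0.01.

SE = σ/√n = 19/√88 = 2.025. Non-centrality λ = d/SE = 11/2.025 = 5.431. Power ≈ Φ(λ - z_{α/2}) = Φ(5.431 - 2.576) = Φ(2.855) = 0.998.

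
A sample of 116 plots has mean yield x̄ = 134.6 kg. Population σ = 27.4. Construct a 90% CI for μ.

CI = x̄ ± z*(σ/√n) = 134.6 ± 1.645(27.4/√116) = 134.6 ± 4.18 = (130.42, 138.78)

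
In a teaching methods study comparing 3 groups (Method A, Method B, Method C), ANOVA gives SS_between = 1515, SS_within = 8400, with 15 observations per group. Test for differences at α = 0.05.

df_between = 2, df_within = 42. F = MS_between/MS_within = 757.5/200.0 = 3.788. F_crit ≈ 3.22. Reject H₀. At least one mean differs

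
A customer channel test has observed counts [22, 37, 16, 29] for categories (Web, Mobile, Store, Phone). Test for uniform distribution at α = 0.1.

Expected = 26 each. χ² = Σ(O-E)²/E = 9.462. df = 3, critical value = 6.251. Reject H₀.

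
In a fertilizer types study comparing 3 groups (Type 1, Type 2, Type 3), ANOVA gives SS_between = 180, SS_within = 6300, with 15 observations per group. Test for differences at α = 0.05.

df_between = 2, df_within = 42. F = MS_between/MS_within = 90.0/150.0 = 0.6. F_crit ≈ 3.22. Fail to reject H₀.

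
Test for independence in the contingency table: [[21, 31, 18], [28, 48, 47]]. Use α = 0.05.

χ² = 3.29. df = 2, critical = 5.991. Fail to reject H₀. No evidence of dependence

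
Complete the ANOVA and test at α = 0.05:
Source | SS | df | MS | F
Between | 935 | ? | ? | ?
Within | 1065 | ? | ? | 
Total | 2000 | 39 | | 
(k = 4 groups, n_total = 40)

df_between = 3, df_within = 36. MS_between = 311.67, MS_within = 29.58. F = 10.535, F_crit ≈ 2.866. Reject H₀.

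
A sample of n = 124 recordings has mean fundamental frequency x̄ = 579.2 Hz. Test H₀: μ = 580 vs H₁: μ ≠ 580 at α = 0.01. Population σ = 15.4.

z = (x̄ - μ₀)/(σ/√n) = (579.2 - 580)/(15.4/√124) = -0.578. Critical value: ±2.576. Since |-0.578| ≤ 2.576, Fail to reject H₀.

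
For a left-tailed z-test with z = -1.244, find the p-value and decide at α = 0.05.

p = P(Z < -1.244) = Φ(-1.244) ≈ 0.1067. Since p ≥ 0.05, fail to reject H₀ (not significant) at α = 0.05.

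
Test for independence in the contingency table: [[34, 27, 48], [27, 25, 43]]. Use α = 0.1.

χ² = 0.195. df = 2, critical = 4.605. Fail to reject H₀. No evidence of dependence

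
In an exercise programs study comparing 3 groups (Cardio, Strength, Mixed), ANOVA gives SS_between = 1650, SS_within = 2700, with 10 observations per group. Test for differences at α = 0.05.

df_between = 2, df_within = 27. F = MS_between/MS_within = 825.0/100.0 = 8.25. F_crit ≈ 3.354. Reject H₀. At least one mean differs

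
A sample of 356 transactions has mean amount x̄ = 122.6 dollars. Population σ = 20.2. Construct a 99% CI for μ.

CI = x̄ ± z*(σ/√n) = 122.6 ± 2.576(20.2/√356) = 122.6 ± 2.76 = (119.84, 125.36)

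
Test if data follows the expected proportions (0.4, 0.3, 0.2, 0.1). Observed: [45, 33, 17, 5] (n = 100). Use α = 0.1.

Expected: [40.0, 30.0, 20.0, 10.0]. χ² = 3.875. df = 3, critical = 6.251. Fail to reject H₀.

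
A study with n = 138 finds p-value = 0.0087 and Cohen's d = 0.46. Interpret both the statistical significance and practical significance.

Statistically significant (p = 0.0087 < 0.05). Cohen's d = 0.46 indicates a small effect size. Both statistical and practical significance should be considered.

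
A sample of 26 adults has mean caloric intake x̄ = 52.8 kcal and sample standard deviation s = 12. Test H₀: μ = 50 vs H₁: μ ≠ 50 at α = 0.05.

t = (x̄ - μ₀)/(s/√n) = (52.8 - 50)/(12/√26) = 1.19. df = 25, critical t = ±2.06. Fail to reject H₀.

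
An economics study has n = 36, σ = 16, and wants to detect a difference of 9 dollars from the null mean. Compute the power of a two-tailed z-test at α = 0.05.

SE = σ/√n = 16/√36 = 2.667. Non-centrality λ = d/SE = 9/2.667 = 3.375. Power ≈ Φ(λ - z_{α/2}) = Φ(3.375 - 1.96) = Φ(1.415) = 0.921.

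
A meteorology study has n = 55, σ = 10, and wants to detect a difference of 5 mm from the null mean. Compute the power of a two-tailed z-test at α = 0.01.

SE = σ/√n = 10/√55 = 1.348. Non-centrality λ = d/SE = 5/1.348 = 3.708. Power ≈ Φ(λ - z_{α/2}) = Φ(3.708 - 2.576) = Φ(1.132) = 0.871.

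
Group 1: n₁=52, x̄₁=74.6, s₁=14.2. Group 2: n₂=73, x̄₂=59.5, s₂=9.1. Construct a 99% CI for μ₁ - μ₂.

Difference = 15.1. SE = √(14.2²/52 + 9.1²/73) = 2.239. CI = (9.33, 20.87)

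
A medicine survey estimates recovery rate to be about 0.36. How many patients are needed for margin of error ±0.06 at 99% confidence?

n = z²p(1-p)/E² = 2.576²×0.36×0.64/0.06² = 424.7 → n = 425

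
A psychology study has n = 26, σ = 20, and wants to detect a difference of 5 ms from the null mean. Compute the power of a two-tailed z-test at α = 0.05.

SE = σ/√n = 20/√26 = 3.922. Non-centrality λ = d/SE = 5/3.922 = 1.275. Power ≈ Φ(λ - z_{α/2}) = Φ(1.275 - 1.96) = Φ(-0.685) = 0.247.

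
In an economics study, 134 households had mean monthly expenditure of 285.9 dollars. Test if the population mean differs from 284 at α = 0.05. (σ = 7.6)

z = (x̄ - μ₀)/(σ/√n) = (285.9 - 284)/(7.6/√134) = 2.894. Critical value: ±1.96. Since |2.894| > 1.96, Reject H₀.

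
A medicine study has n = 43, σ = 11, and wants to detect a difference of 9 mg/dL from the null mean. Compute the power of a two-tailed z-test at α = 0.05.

SE = σ/√n = 11/√43 = 1.677. Non-centrality λ = d/SE = 9/1.677 = 5.365. Power ≈ Φ(λ - z_{α/2}) = Φ(5.365 - 1.96) = Φ(3.405) = 1.0.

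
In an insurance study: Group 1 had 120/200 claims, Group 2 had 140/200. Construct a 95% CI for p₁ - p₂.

p̂₁ = 0.6, p̂₂ = 0.7. Difference = -0.1. CI = (-0.193, -0.007)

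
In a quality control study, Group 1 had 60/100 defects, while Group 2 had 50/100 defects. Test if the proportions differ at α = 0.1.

p̂₁ = 0.6, p̂₂ = 0.5, pooled p̂ = 0.55. z = 1.421. Critical: ±1.645. Fail to reject H₀.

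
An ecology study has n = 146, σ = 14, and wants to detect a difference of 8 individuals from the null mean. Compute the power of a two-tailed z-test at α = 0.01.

SE = σ/√n = 14/√146 = 1.159. Non-centrality λ = d/SE = 8/1.159 = 6.905. Power ≈ Φ(λ - z_{α/2}) = Φ(6.905 - 2.576) = Φ(4.329) = 1.0.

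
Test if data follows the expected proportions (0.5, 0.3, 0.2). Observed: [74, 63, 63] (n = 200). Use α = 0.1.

Expected: [100.0, 60.0, 40.0]. χ² = 20.135. df = 2, critical = 4.605. Reject H₀.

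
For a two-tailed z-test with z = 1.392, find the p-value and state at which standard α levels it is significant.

p = 2·P(Z > |1.392|) = 2·(1 - Φ(1.392)) ≈ 0.1639. Not significant at any standard level.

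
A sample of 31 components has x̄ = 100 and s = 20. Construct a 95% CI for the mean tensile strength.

CI = x̄ ± t*(s/√n) = 100 ± 2.042(20/√31) = (92.66, 107.34)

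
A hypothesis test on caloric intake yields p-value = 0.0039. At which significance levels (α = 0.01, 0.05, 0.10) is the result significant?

p = 0.0039. Significant at: α = 0.01, 0.05, 0.1.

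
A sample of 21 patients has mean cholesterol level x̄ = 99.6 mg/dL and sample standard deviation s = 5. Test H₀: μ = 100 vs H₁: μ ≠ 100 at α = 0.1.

t = (x̄ - μ₀)/(s/√n) = (99.6 - 100)/(5/√21) = -0.367. df = 20, critical t = ±1.725. Fail to reject H₀.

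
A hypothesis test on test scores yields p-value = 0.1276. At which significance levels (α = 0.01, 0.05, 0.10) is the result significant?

p = 0.1276. Not significant at any of the given levels.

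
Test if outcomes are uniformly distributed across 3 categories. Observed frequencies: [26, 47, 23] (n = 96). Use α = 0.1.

Expected = 32 each. χ² = Σ(O-E)²/E = 10.688. df = 2, critical value = 4.605. Reject H₀.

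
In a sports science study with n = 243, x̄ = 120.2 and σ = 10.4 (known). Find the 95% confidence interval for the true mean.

CI = x̄ ± z*(σ/√n) = 120.2 ± 1.96(10.4/√243) = 120.2 ± 1.31 = (118.89, 121.51)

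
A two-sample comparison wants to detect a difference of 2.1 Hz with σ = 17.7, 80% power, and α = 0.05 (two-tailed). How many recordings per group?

n per group = 2(z_α/2 + z_β)²σ²/d² = 2×(1.96 + 0.84)²×17.7²/2.1² = 1113.9 → n = 1114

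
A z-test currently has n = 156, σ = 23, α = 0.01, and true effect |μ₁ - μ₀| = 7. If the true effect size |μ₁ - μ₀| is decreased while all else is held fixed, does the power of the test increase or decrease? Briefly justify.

Power decreases: a smaller true effect decreases the non-centrality λ = |μ₁ - μ₀|/(σ/√n).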